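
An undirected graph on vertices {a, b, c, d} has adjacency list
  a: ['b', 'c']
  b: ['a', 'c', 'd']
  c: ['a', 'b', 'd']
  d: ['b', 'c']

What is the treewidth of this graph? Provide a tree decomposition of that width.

Treewidth 2.
One such decomposition:
Bags: B1 = {b, c, d}  B2 = {a, b, c}
Tree: B1–B2

The largest bag has 3 vertices, giving width 2; this decomposition certifies tw(G) ≤ 2. For the lower bound, the 3 vertices {b, c, d} are pairwise adjacent, and any tree decomposition puts a clique entirely inside one bag — forcing width ≥ 2. Therefore the treewidth is 2.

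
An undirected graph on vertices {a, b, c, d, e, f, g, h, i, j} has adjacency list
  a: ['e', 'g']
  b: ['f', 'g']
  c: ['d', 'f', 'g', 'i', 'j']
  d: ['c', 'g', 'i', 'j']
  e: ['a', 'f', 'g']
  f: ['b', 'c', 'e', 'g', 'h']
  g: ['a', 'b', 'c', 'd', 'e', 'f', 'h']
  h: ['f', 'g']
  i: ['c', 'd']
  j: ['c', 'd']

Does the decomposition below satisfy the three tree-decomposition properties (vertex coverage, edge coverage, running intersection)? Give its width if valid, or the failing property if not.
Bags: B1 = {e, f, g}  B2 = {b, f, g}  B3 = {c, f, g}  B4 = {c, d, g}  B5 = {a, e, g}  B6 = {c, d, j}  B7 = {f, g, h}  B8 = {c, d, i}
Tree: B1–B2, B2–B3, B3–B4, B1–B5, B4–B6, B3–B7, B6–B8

Checking the three conditions: (i) the bags cover all of {a, b, c, d, e, f, g, h, i, j}; (ii) for each edge, some bag contains both endpoints; (iii) the bags containing any fixed vertex form a subtree. All hold, so the decomposition is valid with width 3 − 1 = 2.

Yes; width 2.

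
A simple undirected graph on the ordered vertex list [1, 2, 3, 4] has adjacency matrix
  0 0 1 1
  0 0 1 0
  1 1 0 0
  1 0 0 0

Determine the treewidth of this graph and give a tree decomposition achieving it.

Each bag holds 2 vertices, so the decomposition has width 1, which upper-bounds the treewidth. G has an edge, so its treewidth is at least 1. Combining the bounds, tw(G) = 1.

Treewidth 1.
One such decomposition:
Bags: B1 = {1, 4}  B2 = {1, 3}  B3 = {2, 3}
Tree: B1–B2, B2–B3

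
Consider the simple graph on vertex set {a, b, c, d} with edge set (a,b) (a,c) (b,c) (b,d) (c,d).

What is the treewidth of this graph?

2

A width-2 tree decomposition is:
Bags: B1 = {b, c, d}  B2 = {a, b, c}
Tree: B1–B2
The largest bag has 3 vertices, giving width 2; this decomposition certifies tw(G) ≤ 2. Conversely, {b, c, d} is a clique of size 3, and the vertices of any clique must share a bag in every tree decomposition; so some bag has ≥ 3 vertices and tw(G) ≥ 2. Combining the bounds, tw(G) = 2.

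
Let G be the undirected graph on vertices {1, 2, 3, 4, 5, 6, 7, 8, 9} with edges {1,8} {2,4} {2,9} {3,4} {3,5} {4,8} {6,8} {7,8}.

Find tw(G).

A width-1 tree decomposition is:
Bags: B1 = {3, 4}  B2 = {3, 5}  B3 = {4, 8}  B4 = {7, 8}  B5 = {1, 8}  B6 = {2, 4}  B7 = {6, 8}  B8 = {2, 9}
Tree: B1–B2, B1–B3, B3–B4, B3–B5, B3–B6, B4–B7, B6–B8
Every bag has size at most 2, so the width is 2 − 1 = 1 and tw(G) ≤ 1. G has an edge, so its treewidth is at least 1. Combining the bounds, tw(G) = 1.

1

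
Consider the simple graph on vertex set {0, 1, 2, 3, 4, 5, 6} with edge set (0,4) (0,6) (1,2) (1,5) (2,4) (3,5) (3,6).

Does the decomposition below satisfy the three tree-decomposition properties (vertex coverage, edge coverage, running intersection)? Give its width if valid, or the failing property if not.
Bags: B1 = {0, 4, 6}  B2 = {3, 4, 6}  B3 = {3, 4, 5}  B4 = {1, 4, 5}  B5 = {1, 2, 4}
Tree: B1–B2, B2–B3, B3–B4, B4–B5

Yes; width 2.

Every vertex of G appears in some bag (union = {0, 1, 2, 3, 4, 5, 6}); every edge is covered by a bag; and for each vertex v the set of bags containing v is connected in the bag tree. The decomposition is therefore valid. The largest bag has 3 vertices, so the width is 2.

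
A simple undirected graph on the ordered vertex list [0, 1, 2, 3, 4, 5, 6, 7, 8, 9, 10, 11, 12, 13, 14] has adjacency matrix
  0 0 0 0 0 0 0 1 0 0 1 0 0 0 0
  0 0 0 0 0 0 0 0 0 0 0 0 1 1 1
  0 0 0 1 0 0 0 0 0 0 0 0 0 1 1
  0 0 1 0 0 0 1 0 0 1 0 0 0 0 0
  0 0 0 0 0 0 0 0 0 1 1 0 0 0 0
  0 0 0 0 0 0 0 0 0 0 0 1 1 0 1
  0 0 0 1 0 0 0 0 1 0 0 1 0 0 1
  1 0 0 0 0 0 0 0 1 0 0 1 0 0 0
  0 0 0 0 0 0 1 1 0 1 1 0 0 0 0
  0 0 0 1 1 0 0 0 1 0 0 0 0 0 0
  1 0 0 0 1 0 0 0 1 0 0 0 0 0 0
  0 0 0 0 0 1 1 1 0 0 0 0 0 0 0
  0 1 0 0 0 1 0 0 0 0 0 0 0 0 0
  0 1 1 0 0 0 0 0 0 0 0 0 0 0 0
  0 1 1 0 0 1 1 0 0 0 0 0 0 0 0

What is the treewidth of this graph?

3

A width-3 tree decomposition is:
Bags: B1 = {0, 4, 7, 10}  B2 = {4, 7, 8, 10}  B3 = {4, 7, 8, 9}  B4 = {7, 8, 9, 11}  B5 = {6, 8, 9, 11}  B6 = {3, 6, 9, 11}  B7 = {3, 5, 6, 11}  B8 = {3, 5, 6, 14}  B9 = {2, 3, 5, 14}  B10 = {2, 5, 12, 14}  B11 = {1, 2, 12, 14}  B12 = {1, 2, 12, 13}
Tree: B1–B2, B2–B3, B3–B4, B4–B5, B5–B6, B6–B7, B7–B8, B8–B9, B9–B10, B10–B11, B11–B12
The largest bag has 4 vertices, giving width 3; this decomposition certifies tw(G) ≤ 3. For the lower bound: the 4 vertex sets {0,4,10}, {7}, {8}, {3,6,9,11} are disjoint, each induces a connected subgraph, and every pair is joined by at least one edge of G. Contracting each set to a single vertex therefore yields K_{4} as a minor, and since treewidth is minor-monotone, tw(G) ≥ tw(K_{4}) = 3. The upper and lower bounds meet at 3, so that is the treewidth.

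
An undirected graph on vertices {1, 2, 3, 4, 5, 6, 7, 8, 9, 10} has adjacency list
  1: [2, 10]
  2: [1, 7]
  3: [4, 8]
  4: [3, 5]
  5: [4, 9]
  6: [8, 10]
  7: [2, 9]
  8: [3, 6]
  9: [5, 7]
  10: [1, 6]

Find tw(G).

2

A width-2 tree decomposition is:
Bags: B1 = {3, 4, 8}  B2 = {4, 5, 8}  B3 = {5, 8, 9}  B4 = {7, 8, 9}  B5 = {2, 7, 8}  B6 = {1, 2, 8}  B7 = {1, 8, 10}  B8 = {6, 8, 10}
Tree: B1–B2, B2–B3, B3–B4, B4–B5, B5–B6, B6–B7, B7–B8
Each bag holds 3 vertices, so the decomposition has width 2, which upper-bounds the treewidth. Since 8–3–4–5–9–7–2–1–10–6–8 is a cycle in G, G is not acyclic. Forests are exactly the graphs of treewidth ≤ 1, so tw(G) ≥ 2. Hence tw(G) = 2 exactly.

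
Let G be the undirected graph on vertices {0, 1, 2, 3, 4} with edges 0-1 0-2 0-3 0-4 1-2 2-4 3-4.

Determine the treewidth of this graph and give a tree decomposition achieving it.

Each bag holds 3 vertices, so the decomposition has width 2, which upper-bounds the treewidth. Conversely, {0, 1, 2} is a clique of size 3, and the vertices of any clique must share a bag in every tree decomposition; so some bag has ≥ 3 vertices and tw(G) ≥ 2. The upper and lower bounds meet at 2, so that is the treewidth.

Treewidth 2.
One such decomposition:
Bags: B1 = {0, 2, 4}  B2 = {0, 3, 4}  B3 = {0, 1, 2}
Tree: B1–B2, B1–B3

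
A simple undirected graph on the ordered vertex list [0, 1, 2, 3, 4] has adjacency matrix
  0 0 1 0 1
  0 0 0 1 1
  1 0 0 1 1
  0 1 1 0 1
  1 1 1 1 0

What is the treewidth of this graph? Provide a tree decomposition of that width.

Every bag has size at most 3, so the width is 3 − 1 = 2 and tw(G) ≤ 2. Conversely, {1, 3, 4} is a clique of size 3, and the vertices of any clique must share a bag in every tree decomposition; so some bag has ≥ 3 vertices and tw(G) ≥ 2. Therefore the treewidth is 2.

Treewidth 2.
Bags: B1 = {2, 3, 4}  B2 = {0, 2, 4}  B3 = {1, 3, 4}
Tree: B1–B2, B1–B3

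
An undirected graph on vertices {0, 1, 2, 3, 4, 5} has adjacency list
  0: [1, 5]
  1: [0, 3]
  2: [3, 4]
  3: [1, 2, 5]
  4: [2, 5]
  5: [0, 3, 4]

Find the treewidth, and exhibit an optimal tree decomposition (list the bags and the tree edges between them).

Treewidth 2.
Bags: B1 = {2, 3, 4}  B2 = {3, 4, 5}  B3 = {1, 3, 5}  B4 = {0, 1, 5}
Tree: B1–B2, B2–B3, B3–B4

Every bag has size at most 3, so the width is 3 − 1 = 2 and tw(G) ≤ 2. The edges 2–4–5–3–2 form a cycle, so G is not a tree and its treewidth is at least 2. Hence tw(G) = 2 exactly.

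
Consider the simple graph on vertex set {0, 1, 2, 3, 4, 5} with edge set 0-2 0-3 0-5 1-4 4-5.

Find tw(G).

1

A width-1 tree decomposition is:
Bags: B1 = {0, 5}  B2 = {4, 5}  B3 = {1, 4}  B4 = {0, 3}  B5 = {0, 2}
Tree: B1–B2, B2–B3, B1–B4, B1–B5
Each bag holds 2 vertices, so the decomposition has width 1, which upper-bounds the treewidth. Since G has at least one edge (e.g. 0–5), it is not an edgeless graph, so tw(G) ≥ 1. Therefore the treewidth is 1.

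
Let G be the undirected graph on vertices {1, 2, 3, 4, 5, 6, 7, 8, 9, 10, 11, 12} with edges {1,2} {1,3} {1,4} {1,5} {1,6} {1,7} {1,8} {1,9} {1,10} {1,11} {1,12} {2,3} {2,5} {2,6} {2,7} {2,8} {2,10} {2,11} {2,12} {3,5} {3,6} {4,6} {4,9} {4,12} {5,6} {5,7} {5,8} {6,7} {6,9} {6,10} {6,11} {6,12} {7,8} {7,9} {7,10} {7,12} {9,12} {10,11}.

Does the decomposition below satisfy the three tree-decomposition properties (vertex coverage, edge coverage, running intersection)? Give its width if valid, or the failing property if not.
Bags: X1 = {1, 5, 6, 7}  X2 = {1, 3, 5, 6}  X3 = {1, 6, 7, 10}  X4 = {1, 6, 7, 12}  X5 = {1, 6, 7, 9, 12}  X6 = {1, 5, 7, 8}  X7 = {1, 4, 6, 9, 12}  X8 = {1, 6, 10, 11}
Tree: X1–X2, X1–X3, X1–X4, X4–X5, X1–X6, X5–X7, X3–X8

No — vertex 2 appears in no bag.

A tree decomposition must satisfy three properties: every vertex lies in some bag; for every edge, both endpoints lie together in some bag; and for every vertex, the bags containing it form a connected subtree. Here vertex 2 appears in no bag, so the decomposition is invalid.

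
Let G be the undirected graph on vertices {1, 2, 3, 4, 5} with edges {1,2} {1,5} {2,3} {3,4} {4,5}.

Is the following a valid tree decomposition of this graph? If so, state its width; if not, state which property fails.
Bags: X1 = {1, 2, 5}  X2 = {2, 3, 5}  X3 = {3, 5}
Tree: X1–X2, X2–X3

No — vertex 4 appears in no bag.

A tree decomposition must satisfy three properties: every vertex lies in some bag; for every edge, both endpoints lie together in some bag; and for every vertex, the bags containing it form a connected subtree. Here vertex 4 appears in no bag, so the decomposition is invalid.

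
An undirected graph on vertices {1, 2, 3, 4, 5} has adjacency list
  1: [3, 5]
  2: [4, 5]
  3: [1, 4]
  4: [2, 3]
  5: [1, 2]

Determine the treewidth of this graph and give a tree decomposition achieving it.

Treewidth 2.
One optimal decomposition is:
Bags: B1 = {1, 2, 5}  B2 = {1, 2, 4}  B3 = {1, 3, 4}
Tree: B1–B2, B2–B3

The largest bag has 3 vertices, giving width 2; this decomposition certifies tw(G) ≤ 2. Since 1–5–2–4–3–1 is a cycle in G, G is not acyclic. Forests are exactly the graphs of treewidth ≤ 1, so tw(G) ≥ 2. The upper and lower bounds meet at 2, so that is the treewidth.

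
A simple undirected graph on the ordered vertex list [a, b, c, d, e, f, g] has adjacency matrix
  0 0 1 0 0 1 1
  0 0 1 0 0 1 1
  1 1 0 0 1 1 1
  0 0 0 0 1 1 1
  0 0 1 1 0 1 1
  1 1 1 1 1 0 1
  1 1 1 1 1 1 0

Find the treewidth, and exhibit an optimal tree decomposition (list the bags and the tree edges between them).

Each bag holds 4 vertices, so the decomposition has width 3, which upper-bounds the treewidth. On the other hand G contains the 4-clique {d, e, f, g}. A clique must lie in a single bag of any decomposition, so no decomposition can have width below 3. Combining the bounds, tw(G) = 3.

Treewidth 3.
One such decomposition:
Bags: B1 = {b, c, f, g}  B2 = {c, e, f, g}  B3 = {d, e, f, g}  B4 = {a, c, f, g}
Tree: B1–B2, B2–B3, B2–B4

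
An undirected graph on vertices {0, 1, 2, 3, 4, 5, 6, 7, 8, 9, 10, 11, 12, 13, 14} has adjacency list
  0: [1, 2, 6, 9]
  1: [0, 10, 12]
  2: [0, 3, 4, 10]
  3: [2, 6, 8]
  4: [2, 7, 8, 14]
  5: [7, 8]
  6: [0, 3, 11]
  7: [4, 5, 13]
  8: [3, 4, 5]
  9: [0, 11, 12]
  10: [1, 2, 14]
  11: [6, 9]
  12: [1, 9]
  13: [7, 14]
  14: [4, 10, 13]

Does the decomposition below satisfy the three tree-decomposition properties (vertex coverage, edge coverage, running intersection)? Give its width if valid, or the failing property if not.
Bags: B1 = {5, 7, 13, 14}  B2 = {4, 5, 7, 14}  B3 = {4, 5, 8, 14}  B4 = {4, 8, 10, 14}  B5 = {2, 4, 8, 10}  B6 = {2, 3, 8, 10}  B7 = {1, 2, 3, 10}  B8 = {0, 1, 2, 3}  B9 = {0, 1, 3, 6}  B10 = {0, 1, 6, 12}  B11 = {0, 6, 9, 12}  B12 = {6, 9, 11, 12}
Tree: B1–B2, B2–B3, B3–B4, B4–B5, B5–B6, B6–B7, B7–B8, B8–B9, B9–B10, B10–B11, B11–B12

Vertex coverage: the bags together contain {0, 1, 2, 3, 4, 5, 6, 7, 8, 9, 10, 11, 12, 13, 14}, the full vertex set. Edge coverage: each edge of G has both endpoints in at least one bag. Running intersection: for every vertex, the bags containing it form a connected subtree. All three properties hold, so this is a valid tree decomposition of width max|bag| − 1 = 3, and hence tw(G) ≤ 3.

Yes; width 3.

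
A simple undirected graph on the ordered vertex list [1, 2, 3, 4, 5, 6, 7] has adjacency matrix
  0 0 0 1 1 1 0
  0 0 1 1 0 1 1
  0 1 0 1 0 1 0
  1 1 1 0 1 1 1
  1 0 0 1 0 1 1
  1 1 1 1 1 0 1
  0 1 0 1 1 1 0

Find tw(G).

3

A width-3 tree decomposition is:
Bags: B1 = {4, 5, 6, 7}  B2 = {1, 4, 5, 6}  B3 = {2, 4, 6, 7}  B4 = {2, 3, 4, 6}
Tree: B1–B2, B1–B3, B3–B4
Every bag has size at most 4, so the width is 4 − 1 = 3 and tw(G) ≤ 3. On the other hand G contains the 4-clique {1, 4, 5, 6}. A clique must lie in a single bag of any decomposition, so no decomposition can have width below 3. The upper and lower bounds meet at 3, so that is the treewidth.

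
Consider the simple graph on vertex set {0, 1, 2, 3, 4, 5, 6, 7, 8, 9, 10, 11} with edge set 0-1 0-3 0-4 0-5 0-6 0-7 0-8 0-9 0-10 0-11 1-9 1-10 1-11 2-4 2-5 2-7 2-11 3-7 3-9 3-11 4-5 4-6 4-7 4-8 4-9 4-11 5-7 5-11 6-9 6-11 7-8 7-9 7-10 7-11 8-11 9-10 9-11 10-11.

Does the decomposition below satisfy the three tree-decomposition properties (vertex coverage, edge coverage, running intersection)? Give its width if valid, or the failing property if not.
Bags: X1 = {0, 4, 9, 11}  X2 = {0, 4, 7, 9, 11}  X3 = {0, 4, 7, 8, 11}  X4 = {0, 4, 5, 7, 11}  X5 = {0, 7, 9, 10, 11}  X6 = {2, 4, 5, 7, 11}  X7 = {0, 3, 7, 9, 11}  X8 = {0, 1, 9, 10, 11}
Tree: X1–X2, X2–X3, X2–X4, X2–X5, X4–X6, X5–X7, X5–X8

No — vertex 6 appears in no bag.

A tree decomposition must satisfy three properties: every vertex lies in some bag; for every edge, both endpoints lie together in some bag; and for every vertex, the bags containing it form a connected subtree. Here vertex 6 appears in no bag, so the decomposition is invalid.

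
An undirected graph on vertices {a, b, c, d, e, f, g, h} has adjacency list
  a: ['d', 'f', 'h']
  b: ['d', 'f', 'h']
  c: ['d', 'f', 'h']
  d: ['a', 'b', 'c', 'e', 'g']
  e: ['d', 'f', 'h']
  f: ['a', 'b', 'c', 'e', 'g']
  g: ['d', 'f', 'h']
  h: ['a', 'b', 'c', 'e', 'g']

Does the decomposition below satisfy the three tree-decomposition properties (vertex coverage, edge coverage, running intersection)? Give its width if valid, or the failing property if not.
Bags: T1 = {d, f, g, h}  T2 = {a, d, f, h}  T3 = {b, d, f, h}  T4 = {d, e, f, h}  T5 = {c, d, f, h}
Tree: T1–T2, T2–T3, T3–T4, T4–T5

Yes; width 3.

Checking the three conditions: (i) the bags cover all of {a, b, c, d, e, f, g, h}; (ii) for each edge, some bag contains both endpoints; (iii) the bags containing any fixed vertex form a subtree. All hold, so the decomposition is valid with width 4 − 1 = 3.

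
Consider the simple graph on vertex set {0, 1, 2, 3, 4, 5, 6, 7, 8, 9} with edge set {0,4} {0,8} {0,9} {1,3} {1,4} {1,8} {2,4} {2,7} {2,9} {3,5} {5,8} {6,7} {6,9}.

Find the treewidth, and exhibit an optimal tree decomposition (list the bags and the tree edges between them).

Treewidth 2.
One optimal decomposition is:
Bags: B1 = {1, 3, 5}  B2 = {1, 5, 8}  B3 = {1, 4, 8}  B4 = {0, 4, 8}  B5 = {0, 2, 4}  B6 = {0, 2, 9}  B7 = {2, 7, 9}  B8 = {6, 7, 9}
Tree: B1–B2, B2–B3, B3–B4, B4–B5, B5–B6, B6–B7, B7–B8

Every bag has size at most 3, so the width is 3 − 1 = 2 and tw(G) ≤ 2. The edges 3–5–8–1–3 form a cycle, so G is not a tree and its treewidth is at least 2. Combining the bounds, tw(G) = 2.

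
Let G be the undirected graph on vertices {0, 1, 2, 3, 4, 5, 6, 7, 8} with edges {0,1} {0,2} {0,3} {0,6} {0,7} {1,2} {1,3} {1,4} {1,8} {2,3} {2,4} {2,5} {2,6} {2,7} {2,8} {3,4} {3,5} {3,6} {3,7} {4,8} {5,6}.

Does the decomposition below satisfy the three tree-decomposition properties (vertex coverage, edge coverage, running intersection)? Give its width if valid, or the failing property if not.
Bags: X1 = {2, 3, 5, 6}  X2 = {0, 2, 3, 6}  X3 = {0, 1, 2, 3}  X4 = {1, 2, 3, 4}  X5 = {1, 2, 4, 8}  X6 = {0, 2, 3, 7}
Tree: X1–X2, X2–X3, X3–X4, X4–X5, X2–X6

Vertex coverage: the bags together contain {0, 1, 2, 3, 4, 5, 6, 7, 8}, the full vertex set. Edge coverage: each edge of G has both endpoints in at least one bag. Running intersection: for every vertex, the bags containing it form a connected subtree. All three properties hold, so this is a valid tree decomposition of width max|bag| − 1 = 3, and hence tw(G) ≤ 3.

Yes; width 3.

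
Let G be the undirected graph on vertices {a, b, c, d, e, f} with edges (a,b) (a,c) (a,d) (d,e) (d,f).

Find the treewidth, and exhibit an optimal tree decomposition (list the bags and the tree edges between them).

Treewidth 1.
Bags: B1 = {a, d}  B2 = {a, b}  B3 = {a, c}  B4 = {d, f}  B5 = {d, e}
Tree: B1–B2, B1–B3, B1–B4, B4–B5

The largest bag has 2 vertices, giving width 1; this decomposition certifies tw(G) ≤ 1. Since G has at least one edge (e.g. d–a), it is not an edgeless graph, so tw(G) ≥ 1. The upper and lower bounds meet at 1, so that is the treewidth.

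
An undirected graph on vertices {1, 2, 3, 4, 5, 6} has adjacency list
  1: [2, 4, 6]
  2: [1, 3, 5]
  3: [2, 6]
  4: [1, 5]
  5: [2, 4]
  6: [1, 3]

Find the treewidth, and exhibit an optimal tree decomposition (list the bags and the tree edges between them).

Each bag holds 3 vertices, so the decomposition has width 2, which upper-bounds the treewidth. Since 6–3–2–1–6 is a cycle in G, G is not acyclic. Forests are exactly the graphs of treewidth ≤ 1, so tw(G) ≥ 2. Therefore the treewidth is 2.

Treewidth 2.
One optimal decomposition is:
Bags: B1 = {1, 3, 6}  B2 = {1, 2, 3}  B3 = {1, 2, 4}  B4 = {2, 4, 5}
Tree: B1–B2, B2–B3, B3–B4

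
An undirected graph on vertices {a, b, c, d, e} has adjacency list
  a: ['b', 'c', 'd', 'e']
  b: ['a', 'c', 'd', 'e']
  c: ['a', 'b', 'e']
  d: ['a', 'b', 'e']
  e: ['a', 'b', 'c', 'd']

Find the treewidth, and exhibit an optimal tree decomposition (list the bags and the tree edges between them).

Every bag has size at most 4, so the width is 4 − 1 = 3 and tw(G) ≤ 3. For the lower bound, the 4 vertices {a, b, d, e} are pairwise adjacent, and any tree decomposition puts a clique entirely inside one bag — forcing width ≥ 3. Combining the bounds, tw(G) = 3.

Treewidth 3.
Bags: B1 = {a, b, d, e}  B2 = {a, b, c, e}
Tree: B1–B2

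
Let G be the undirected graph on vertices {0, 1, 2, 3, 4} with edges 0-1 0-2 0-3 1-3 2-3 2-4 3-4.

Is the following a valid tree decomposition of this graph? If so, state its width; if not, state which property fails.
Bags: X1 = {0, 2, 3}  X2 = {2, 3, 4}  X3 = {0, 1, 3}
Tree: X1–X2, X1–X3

Yes; width 2.

Vertex coverage: the bags together contain {0, 1, 2, 3, 4}, the full vertex set. Edge coverage: each edge of G has both endpoints in at least one bag. Running intersection: for every vertex, the bags containing it form a connected subtree. All three properties hold, so this is a valid tree decomposition of width max|bag| − 1 = 2, and hence tw(G) ≤ 2.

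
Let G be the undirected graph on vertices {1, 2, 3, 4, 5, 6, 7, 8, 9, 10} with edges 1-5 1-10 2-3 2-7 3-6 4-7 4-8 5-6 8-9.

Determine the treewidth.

A width-1 tree decomposition is:
Bags: B1 = {8, 9}  B2 = {4, 8}  B3 = {4, 7}  B4 = {2, 7}  B5 = {2, 3}  B6 = {3, 6}  B7 = {5, 6}  B8 = {1, 5}  B9 = {1, 10}
Tree: B1–B2, B2–B3, B3–B4, B4–B5, B5–B6, B6–B7, B7–B8, B8–B9
Each bag holds 2 vertices, so the decomposition has width 1, which upper-bounds the treewidth. Any graph with an edge has treewidth ≥ 1, and G has the edge 9–8. Hence tw(G) = 1 exactly.

1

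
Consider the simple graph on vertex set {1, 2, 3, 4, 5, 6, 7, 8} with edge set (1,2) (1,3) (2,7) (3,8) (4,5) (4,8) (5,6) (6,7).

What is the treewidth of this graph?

A width-2 tree decomposition is:
Bags: B1 = {5, 6, 7}  B2 = {4, 5, 7}  B3 = {4, 7, 8}  B4 = {3, 7, 8}  B5 = {1, 3, 7}  B6 = {1, 2, 7}
Tree: B1–B2, B2–B3, B3–B4, B4–B5, B5–B6
The largest bag has 3 vertices, giving width 2; this decomposition certifies tw(G) ≤ 2. For the lower bound, G contains the cycle 7–6–5–4–8–3–1–2–7, so G is not a forest; only forests have treewidth ≤ 1, hence tw(G) ≥ 2. Therefore the treewidth is 2.

2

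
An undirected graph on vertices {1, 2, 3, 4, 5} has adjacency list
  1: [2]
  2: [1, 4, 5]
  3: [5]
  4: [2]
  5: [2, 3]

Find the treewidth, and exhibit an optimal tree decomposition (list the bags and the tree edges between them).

Treewidth 1.
Bags: B1 = {2, 4}  B2 = {2, 5}  B3 = {3, 5}  B4 = {1, 2}
Tree: B1–B2, B2–B3, B1–B4

Each bag holds 2 vertices, so the decomposition has width 1, which upper-bounds the treewidth. Since G has at least one edge (e.g. 2–4), it is not an edgeless graph, so tw(G) ≥ 1. Hence tw(G) = 1 exactly.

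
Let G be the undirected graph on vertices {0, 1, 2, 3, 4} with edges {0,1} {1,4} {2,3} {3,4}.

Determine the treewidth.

1

A width-1 tree decomposition is:
Bags: B1 = {2, 3}  B2 = {3, 4}  B3 = {1, 4}  B4 = {0, 1}
Tree: B1–B2, B2–B3, B3–B4
Every bag has size at most 2, so the width is 2 − 1 = 1 and tw(G) ≤ 1. G has an edge, so its treewidth is at least 1. Hence tw(G) = 1 exactly.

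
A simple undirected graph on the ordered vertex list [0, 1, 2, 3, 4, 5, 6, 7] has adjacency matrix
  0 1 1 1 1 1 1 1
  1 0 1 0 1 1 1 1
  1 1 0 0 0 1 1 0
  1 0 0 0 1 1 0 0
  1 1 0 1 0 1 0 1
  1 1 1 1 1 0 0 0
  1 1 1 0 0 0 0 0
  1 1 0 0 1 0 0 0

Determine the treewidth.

3

A width-3 tree decomposition is:
Bags: B1 = {0, 1, 2, 6}  B2 = {0, 1, 2, 5}  B3 = {0, 1, 4, 5}  B4 = {0, 1, 4, 7}  B5 = {0, 3, 4, 5}
Tree: B1–B2, B2–B3, B3–B4, B3–B5
Every bag has size at most 4, so the width is 4 − 1 = 3 and tw(G) ≤ 3. Conversely, {0, 1, 2, 5} is a clique of size 4, and the vertices of any clique must share a bag in every tree decomposition; so some bag has ≥ 4 vertices and tw(G) ≥ 3. Hence tw(G) = 3 exactly.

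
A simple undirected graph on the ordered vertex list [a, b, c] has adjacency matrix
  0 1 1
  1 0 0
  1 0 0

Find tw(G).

A width-1 tree decomposition is:
Bags: B1 = {a, c}  B2 = {a, b}
Tree: B1–B2
Each bag holds 2 vertices, so the decomposition has width 1, which upper-bounds the treewidth. Any graph with an edge has treewidth ≥ 1, and G has the edge a–c. The upper and lower bounds meet at 1, so that is the treewidth.

1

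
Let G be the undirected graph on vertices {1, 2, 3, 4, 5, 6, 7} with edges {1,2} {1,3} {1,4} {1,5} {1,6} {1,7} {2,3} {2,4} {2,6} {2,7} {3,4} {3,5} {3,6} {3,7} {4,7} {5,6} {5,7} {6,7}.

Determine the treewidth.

A width-4 tree decomposition is:
Bags: B1 = {1, 2, 3, 6, 7}  B2 = {1, 3, 5, 6, 7}  B3 = {1, 2, 3, 4, 7}
Tree: B1–B2, B1–B3
Every bag has size at most 5, so the width is 5 − 1 = 4 and tw(G) ≤ 4. Conversely, {1, 2, 3, 4, 7} is a clique of size 5, and the vertices of any clique must share a bag in every tree decomposition; so some bag has ≥ 5 vertices and tw(G) ≥ 4. Hence tw(G) = 4 exactly.

4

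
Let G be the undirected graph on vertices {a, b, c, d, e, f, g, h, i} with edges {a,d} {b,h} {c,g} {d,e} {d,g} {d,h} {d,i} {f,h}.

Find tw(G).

A width-1 tree decomposition is:
Bags: B1 = {d, g}  B2 = {d, h}  B3 = {c, g}  B4 = {a, d}  B5 = {d, e}  B6 = {b, h}  B7 = {f, h}  B8 = {d, i}
Tree: B1–B2, B1–B3, B1–B4, B1–B5, B2–B6, B6–B7, B1–B8
Each bag holds 2 vertices, so the decomposition has width 1, which upper-bounds the treewidth. G has an edge, so its treewidth is at least 1. Therefore the treewidth is 1.

1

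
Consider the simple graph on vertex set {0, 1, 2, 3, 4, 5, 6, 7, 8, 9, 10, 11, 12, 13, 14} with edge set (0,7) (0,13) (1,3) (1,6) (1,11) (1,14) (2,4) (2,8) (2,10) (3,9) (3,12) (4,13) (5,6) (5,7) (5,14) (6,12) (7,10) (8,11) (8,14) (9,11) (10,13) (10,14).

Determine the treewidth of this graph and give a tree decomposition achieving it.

Treewidth 3.
One such decomposition:
Bags: B1 = {3, 6, 9, 12}  B2 = {1, 3, 6, 9}  B3 = {1, 6, 9, 11}  B4 = {1, 5, 6, 11}  B5 = {1, 5, 11, 14}  B6 = {5, 8, 11, 14}  B7 = {5, 7, 8, 14}  B8 = {7, 8, 10, 14}  B9 = {2, 7, 8, 10}  B10 = {0, 2, 7, 10}  B11 = {0, 2, 10, 13}  B12 = {0, 2, 4, 13}
Tree: B1–B2, B2–B3, B3–B4, B4–B5, B5–B6, B6–B7, B7–B8, B8–B9, B9–B10, B10–B11, B11–B12

Each bag holds 4 vertices, so the decomposition has width 3, which upper-bounds the treewidth. For the lower bound: the 4 vertex sets {3,9,12}, {6}, {1}, {5,8,11,14} are disjoint, each induces a connected subgraph, and every pair is joined by at least one edge of G. Contracting each set to a single vertex therefore yields K_{4} as a minor, and since treewidth is minor-monotone, tw(G) ≥ tw(K_{4}) = 3. Hence tw(G) = 3 exactly.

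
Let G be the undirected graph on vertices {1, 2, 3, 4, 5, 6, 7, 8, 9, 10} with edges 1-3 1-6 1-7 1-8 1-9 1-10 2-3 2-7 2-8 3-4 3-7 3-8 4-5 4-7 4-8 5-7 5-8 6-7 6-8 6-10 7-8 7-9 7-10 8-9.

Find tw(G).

3

A width-3 tree decomposition is:
Bags: B1 = {3, 4, 7, 8}  B2 = {4, 5, 7, 8}  B3 = {1, 3, 7, 8}  B4 = {1, 7, 8, 9}  B5 = {1, 6, 7, 8}  B6 = {2, 3, 7, 8}  B7 = {1, 6, 7, 10}
Tree: B1–B2, B1–B3, B3–B4, B3–B5, B1–B6, B5–B7
Every bag has size at most 4, so the width is 4 − 1 = 3 and tw(G) ≤ 3. For the lower bound, the 4 vertices {1, 7, 8, 9} are pairwise adjacent, and any tree decomposition puts a clique entirely inside one bag — forcing width ≥ 3. Therefore the treewidth is 3.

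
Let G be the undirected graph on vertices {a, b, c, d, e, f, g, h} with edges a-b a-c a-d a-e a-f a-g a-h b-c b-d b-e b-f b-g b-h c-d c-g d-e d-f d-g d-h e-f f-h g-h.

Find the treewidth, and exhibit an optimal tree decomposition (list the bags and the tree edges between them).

Each bag holds 5 vertices, so the decomposition has width 4, which upper-bounds the treewidth. Conversely, {a, b, d, g, h} is a clique of size 5, and the vertices of any clique must share a bag in every tree decomposition; so some bag has ≥ 5 vertices and tw(G) ≥ 4. Hence tw(G) = 4 exactly.

Treewidth 4.
One optimal decomposition is:
Bags: B1 = {a, b, d, g, h}  B2 = {a, b, d, f, h}  B3 = {a, b, c, d, g}  B4 = {a, b, d, e, f}
Tree: B1–B2, B1–B3, B2–B4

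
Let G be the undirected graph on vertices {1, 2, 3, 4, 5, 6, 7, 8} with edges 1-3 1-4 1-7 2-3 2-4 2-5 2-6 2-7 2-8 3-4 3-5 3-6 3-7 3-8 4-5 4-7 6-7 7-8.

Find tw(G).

A width-3 tree decomposition is:
Bags: B1 = {2, 3, 4, 5}  B2 = {2, 3, 4, 7}  B3 = {2, 3, 7, 8}  B4 = {1, 3, 4, 7}  B5 = {2, 3, 6, 7}
Tree: B1–B2, B2–B3, B2–B4, B3–B5
Each bag holds 4 vertices, so the decomposition has width 3, which upper-bounds the treewidth. Conversely, {1, 3, 4, 7} is a clique of size 4, and the vertices of any clique must share a bag in every tree decomposition; so some bag has ≥ 4 vertices and tw(G) ≥ 3. Hence tw(G) = 3 exactly.

3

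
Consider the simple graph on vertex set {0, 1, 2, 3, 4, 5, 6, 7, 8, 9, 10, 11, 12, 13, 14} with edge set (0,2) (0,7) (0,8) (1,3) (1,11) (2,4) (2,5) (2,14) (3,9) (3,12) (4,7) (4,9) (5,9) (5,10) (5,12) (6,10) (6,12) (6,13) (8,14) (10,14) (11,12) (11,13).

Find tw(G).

3

A width-3 tree decomposition is:
Bags: B1 = {0, 7, 8, 14}  B2 = {0, 2, 7, 14}  B3 = {2, 4, 7, 14}  B4 = {2, 4, 10, 14}  B5 = {2, 4, 5, 10}  B6 = {4, 5, 9, 10}  B7 = {5, 6, 9, 10}  B8 = {5, 6, 9, 12}  B9 = {3, 6, 9, 12}  B10 = {3, 6, 12, 13}  B11 = {3, 11, 12, 13}  B12 = {1, 3, 11, 13}
Tree: B1–B2, B2–B3, B3–B4, B4–B5, B5–B6, B6–B7, B7–B8, B8–B9, B9–B10, B10–B11, B11–B12
The largest bag has 4 vertices, giving width 3; this decomposition certifies tw(G) ≤ 3. For the lower bound: the 4 vertex sets {0,7,8}, {14}, {2}, {4,5,9,10} are disjoint, each induces a connected subgraph, and every pair is joined by at least one edge of G. Contracting each set to a single vertex therefore yields K_{4} as a minor, and since treewidth is minor-monotone, tw(G) ≥ tw(K_{4}) = 3. Combining the bounds, tw(G) = 3.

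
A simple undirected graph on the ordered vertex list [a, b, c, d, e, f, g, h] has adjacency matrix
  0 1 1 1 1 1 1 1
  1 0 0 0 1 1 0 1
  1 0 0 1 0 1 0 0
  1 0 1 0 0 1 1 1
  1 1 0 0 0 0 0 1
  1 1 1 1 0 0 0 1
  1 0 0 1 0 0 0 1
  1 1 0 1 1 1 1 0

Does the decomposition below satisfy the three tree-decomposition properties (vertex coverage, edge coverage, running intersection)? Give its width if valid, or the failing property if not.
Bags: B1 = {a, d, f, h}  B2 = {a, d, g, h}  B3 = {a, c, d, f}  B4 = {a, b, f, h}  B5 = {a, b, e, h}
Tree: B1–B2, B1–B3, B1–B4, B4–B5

Yes; width 3.

Vertex coverage: the bags together contain {a, b, c, d, e, f, g, h}, the full vertex set. Edge coverage: each edge of G has both endpoints in at least one bag. Running intersection: for every vertex, the bags containing it form a connected subtree. All three properties hold, so this is a valid tree decomposition of width max|bag| − 1 = 3, and hence tw(G) ≤ 3.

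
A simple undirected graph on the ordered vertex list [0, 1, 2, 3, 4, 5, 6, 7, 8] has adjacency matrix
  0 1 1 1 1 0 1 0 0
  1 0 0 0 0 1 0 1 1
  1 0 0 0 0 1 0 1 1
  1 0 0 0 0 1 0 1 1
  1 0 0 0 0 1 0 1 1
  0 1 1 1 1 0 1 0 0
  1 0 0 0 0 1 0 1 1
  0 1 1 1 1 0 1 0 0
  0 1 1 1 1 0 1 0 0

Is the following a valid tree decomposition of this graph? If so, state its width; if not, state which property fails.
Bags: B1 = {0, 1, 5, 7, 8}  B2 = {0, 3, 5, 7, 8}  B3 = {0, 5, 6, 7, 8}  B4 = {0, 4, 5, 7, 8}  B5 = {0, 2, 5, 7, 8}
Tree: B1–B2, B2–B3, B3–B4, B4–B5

Every vertex of G appears in some bag (union = {0, 1, 2, 3, 4, 5, 6, 7, 8}); every edge is covered by a bag; and for each vertex v the set of bags containing v is connected in the bag tree. The decomposition is therefore valid. The largest bag has 5 vertices, so the width is 4.

Yes; width 4.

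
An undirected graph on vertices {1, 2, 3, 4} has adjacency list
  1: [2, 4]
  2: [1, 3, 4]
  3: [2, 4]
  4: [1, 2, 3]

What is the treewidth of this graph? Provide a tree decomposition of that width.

Treewidth 2.
Bags: B1 = {1, 2, 4}  B2 = {2, 3, 4}
Tree: B1–B2

Each bag holds 3 vertices, so the decomposition has width 2, which upper-bounds the treewidth. Conversely, {1, 2, 4} is a clique of size 3, and the vertices of any clique must share a bag in every tree decomposition; so some bag has ≥ 3 vertices and tw(G) ≥ 2. Combining the bounds, tw(G) = 2.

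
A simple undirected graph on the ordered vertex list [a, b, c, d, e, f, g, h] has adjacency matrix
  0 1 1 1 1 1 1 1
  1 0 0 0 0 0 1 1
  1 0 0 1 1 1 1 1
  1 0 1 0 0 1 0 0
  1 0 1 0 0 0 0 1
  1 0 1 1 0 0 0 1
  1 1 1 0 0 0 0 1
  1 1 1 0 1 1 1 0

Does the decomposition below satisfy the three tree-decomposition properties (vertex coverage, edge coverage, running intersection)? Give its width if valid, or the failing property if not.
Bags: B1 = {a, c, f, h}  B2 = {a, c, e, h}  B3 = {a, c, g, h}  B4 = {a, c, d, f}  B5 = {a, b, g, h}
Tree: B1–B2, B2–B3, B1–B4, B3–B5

Checking the three conditions: (i) the bags cover all of {a, b, c, d, e, f, g, h}; (ii) for each edge, some bag contains both endpoints; (iii) the bags containing any fixed vertex form a subtree. All hold, so the decomposition is valid with width 4 − 1 = 3.

Yes; width 3.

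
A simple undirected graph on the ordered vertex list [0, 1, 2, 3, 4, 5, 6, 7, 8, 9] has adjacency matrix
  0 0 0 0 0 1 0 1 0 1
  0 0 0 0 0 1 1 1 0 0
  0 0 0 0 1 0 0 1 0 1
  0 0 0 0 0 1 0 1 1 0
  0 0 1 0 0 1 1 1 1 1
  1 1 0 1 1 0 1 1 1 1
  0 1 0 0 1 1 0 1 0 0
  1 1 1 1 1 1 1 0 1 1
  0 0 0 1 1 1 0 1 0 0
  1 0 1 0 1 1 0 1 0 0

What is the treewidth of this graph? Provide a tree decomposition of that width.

Each bag holds 4 vertices, so the decomposition has width 3, which upper-bounds the treewidth. Conversely, {2, 4, 7, 9} is a clique of size 4, and the vertices of any clique must share a bag in every tree decomposition; so some bag has ≥ 4 vertices and tw(G) ≥ 3. Therefore the treewidth is 3.

Treewidth 3.
One optimal decomposition is:
Bags: B1 = {4, 5, 6, 7}  B2 = {4, 5, 7, 9}  B3 = {0, 5, 7, 9}  B4 = {2, 4, 7, 9}  B5 = {4, 5, 7, 8}  B6 = {3, 5, 7, 8}  B7 = {1, 5, 6, 7}
Tree: B1–B2, B2–B3, B2–B4, B1–B5, B5–B6, B1–B7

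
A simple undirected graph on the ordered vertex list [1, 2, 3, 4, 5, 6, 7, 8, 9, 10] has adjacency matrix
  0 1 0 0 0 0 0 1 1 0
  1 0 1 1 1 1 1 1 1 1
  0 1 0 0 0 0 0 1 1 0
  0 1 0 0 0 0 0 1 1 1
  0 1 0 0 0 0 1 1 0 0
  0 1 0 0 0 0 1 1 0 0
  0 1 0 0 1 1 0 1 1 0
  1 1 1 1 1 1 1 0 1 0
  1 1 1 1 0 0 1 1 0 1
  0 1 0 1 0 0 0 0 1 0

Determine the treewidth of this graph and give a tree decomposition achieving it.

Treewidth 3.
One optimal decomposition is:
Bags: B1 = {2, 6, 7, 8}  B2 = {2, 5, 7, 8}  B3 = {2, 7, 8, 9}  B4 = {2, 4, 8, 9}  B5 = {1, 2, 8, 9}  B6 = {2, 3, 8, 9}  B7 = {2, 4, 9, 10}
Tree: B1–B2, B1–B3, B3–B4, B3–B5, B5–B6, B4–B7

The largest bag has 4 vertices, giving width 3; this decomposition certifies tw(G) ≤ 3. Conversely, {1, 2, 8, 9} is a clique of size 4, and the vertices of any clique must share a bag in every tree decomposition; so some bag has ≥ 4 vertices and tw(G) ≥ 3. Therefore the treewidth is 3.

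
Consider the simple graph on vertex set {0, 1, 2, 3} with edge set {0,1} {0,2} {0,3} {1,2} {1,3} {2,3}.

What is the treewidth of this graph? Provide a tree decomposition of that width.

With just one bag of size 4, the width is 4 − 1 = 3, so tw(G) ≤ 3. Conversely, {0, 1, 2, 3} is a clique of size 4, and the vertices of any clique must share a bag in every tree decomposition; so some bag has ≥ 4 vertices and tw(G) ≥ 3. Therefore the treewidth is 3.

Treewidth 3.
One optimal decomposition is:
Bags: B1 = {0, 1, 2, 3}
Tree: (single bag)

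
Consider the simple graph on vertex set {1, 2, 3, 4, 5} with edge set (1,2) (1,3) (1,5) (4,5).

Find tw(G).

A width-1 tree decomposition is:
Bags: B1 = {1, 3}  B2 = {1, 2}  B3 = {1, 5}  B4 = {4, 5}
Tree: B1–B2, B1–B3, B3–B4
Each bag holds 2 vertices, so the decomposition has width 1, which upper-bounds the treewidth. G has an edge, so its treewidth is at least 1. Therefore the treewidth is 1.

1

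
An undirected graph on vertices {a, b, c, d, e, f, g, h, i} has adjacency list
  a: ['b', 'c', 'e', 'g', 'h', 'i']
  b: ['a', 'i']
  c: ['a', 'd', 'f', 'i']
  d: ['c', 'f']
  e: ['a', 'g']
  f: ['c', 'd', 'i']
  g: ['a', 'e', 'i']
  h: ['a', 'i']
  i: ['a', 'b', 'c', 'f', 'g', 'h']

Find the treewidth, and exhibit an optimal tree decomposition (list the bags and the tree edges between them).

Treewidth 2.
One such decomposition:
Bags: B1 = {c, f, i}  B2 = {c, d, f}  B3 = {a, c, i}  B4 = {a, g, i}  B5 = {a, e, g}  B6 = {a, h, i}  B7 = {a, b, i}
Tree: B1–B2, B1–B3, B3–B4, B4–B5, B3–B6, B4–B7

Each bag holds 3 vertices, so the decomposition has width 2, which upper-bounds the treewidth. Conversely, {c, d, f} is a clique of size 3, and the vertices of any clique must share a bag in every tree decomposition; so some bag has ≥ 3 vertices and tw(G) ≥ 2. Hence tw(G) = 2 exactly.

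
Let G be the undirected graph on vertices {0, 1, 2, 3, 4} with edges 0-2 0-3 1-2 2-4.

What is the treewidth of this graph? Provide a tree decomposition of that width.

Treewidth 1.
One optimal decomposition is:
Bags: B1 = {2, 4}  B2 = {0, 2}  B3 = {0, 3}  B4 = {1, 2}
Tree: B1–B2, B2–B3, B2–B4

The largest bag has 2 vertices, giving width 1; this decomposition certifies tw(G) ≤ 1. Since G has at least one edge (e.g. 2–4), it is not an edgeless graph, so tw(G) ≥ 1. The upper and lower bounds meet at 1, so that is the treewidth.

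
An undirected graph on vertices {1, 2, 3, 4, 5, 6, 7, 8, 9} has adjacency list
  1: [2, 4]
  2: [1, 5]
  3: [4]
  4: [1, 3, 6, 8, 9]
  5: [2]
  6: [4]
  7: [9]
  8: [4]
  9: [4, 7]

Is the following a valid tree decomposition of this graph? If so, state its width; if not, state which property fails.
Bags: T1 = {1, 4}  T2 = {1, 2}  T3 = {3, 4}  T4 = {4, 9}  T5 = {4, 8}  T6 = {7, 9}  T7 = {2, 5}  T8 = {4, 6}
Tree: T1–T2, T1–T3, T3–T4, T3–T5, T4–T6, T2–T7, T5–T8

Every vertex of G appears in some bag (union = {1, 2, 3, 4, 5, 6, 7, 8, 9}); every edge is covered by a bag; and for each vertex v the set of bags containing v is connected in the bag tree. The decomposition is therefore valid. The largest bag has 2 vertices, so the width is 1.

Yes; width 1.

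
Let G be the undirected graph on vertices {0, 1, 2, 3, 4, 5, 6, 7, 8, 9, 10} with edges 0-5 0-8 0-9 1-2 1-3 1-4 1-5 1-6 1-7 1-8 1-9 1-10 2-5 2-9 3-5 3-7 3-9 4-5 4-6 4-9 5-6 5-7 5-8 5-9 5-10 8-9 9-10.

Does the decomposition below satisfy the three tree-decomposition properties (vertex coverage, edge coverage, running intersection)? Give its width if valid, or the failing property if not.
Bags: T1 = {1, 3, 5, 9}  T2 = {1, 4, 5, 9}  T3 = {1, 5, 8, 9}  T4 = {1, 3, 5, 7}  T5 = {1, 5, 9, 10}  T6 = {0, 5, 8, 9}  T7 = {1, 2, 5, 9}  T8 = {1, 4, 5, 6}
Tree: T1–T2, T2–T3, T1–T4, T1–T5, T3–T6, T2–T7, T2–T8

Yes; width 3.

Every vertex of G appears in some bag (union = {0, 1, 2, 3, 4, 5, 6, 7, 8, 9, 10}); every edge is covered by a bag; and for each vertex v the set of bags containing v is connected in the bag tree. The decomposition is therefore valid. The largest bag has 4 vertices, so the width is 3.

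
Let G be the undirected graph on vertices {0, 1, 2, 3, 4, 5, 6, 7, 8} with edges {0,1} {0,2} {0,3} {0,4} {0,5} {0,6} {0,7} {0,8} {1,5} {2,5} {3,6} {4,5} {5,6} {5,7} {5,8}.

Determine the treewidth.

A width-2 tree decomposition is:
Bags: B1 = {0, 2, 5}  B2 = {0, 1, 5}  B3 = {0, 4, 5}  B4 = {0, 5, 6}  B5 = {0, 5, 7}  B6 = {0, 5, 8}  B7 = {0, 3, 6}
Tree: B1–B2, B1–B3, B1–B4, B4–B5, B2–B6, B4–B7
The largest bag has 3 vertices, giving width 2; this decomposition certifies tw(G) ≤ 2. For the lower bound, the 3 vertices {0, 3, 6} are pairwise adjacent, and any tree decomposition puts a clique entirely inside one bag — forcing width ≥ 2. The upper and lower bounds meet at 2, so that is the treewidth.

2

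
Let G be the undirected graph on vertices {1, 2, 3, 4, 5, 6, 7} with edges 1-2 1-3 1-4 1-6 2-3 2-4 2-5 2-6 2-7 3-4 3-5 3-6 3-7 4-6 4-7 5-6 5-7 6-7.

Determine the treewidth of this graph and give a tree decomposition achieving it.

The largest bag has 5 vertices, giving width 4; this decomposition certifies tw(G) ≤ 4. On the other hand G contains the 5-clique {1, 2, 3, 4, 6}. A clique must lie in a single bag of any decomposition, so no decomposition can have width below 4. Therefore the treewidth is 4.

Treewidth 4.
One such decomposition:
Bags: B1 = {2, 3, 4, 6, 7}  B2 = {2, 3, 5, 6, 7}  B3 = {1, 2, 3, 4, 6}
Tree: B1–B2, B1–B3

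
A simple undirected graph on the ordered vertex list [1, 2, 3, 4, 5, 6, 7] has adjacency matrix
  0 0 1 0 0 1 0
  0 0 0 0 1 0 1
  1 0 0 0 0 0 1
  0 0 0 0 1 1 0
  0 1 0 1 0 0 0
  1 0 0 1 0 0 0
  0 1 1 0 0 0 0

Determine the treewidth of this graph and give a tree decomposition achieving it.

Treewidth 2.
One optimal decomposition is:
Bags: B1 = {2, 4, 5}  B2 = {2, 4, 7}  B3 = {3, 4, 7}  B4 = {1, 3, 4}  B5 = {1, 4, 6}
Tree: B1–B2, B2–B3, B3–B4, B4–B5

Every bag has size at most 3, so the width is 3 − 1 = 2 and tw(G) ≤ 2. For the lower bound, G contains the cycle 4–5–2–7–3–1–6–4, so G is not a forest; only forests have treewidth ≤ 1, hence tw(G) ≥ 2. Therefore the treewidth is 2.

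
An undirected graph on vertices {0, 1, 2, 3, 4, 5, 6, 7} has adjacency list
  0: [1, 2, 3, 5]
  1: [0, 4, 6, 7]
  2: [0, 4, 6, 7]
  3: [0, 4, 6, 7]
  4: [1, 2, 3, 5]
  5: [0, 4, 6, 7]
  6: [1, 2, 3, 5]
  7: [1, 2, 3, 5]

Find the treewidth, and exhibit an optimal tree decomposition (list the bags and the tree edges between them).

Each bag holds 5 vertices, so the decomposition has width 4, which upper-bounds the treewidth. For the lower bound: the 5 vertex sets {5,7}, {1,4}, {0,2}, {3}, {6} are disjoint, each induces a connected subgraph, and every pair is joined by at least one edge of G. Contracting each set to a single vertex therefore yields K_{5} as a minor, and since treewidth is minor-monotone, tw(G) ≥ tw(K_{5}) = 4. The upper and lower bounds meet at 4, so that is the treewidth.

Treewidth 4.
Bags: B1 = {1, 2, 3, 5, 7}  B2 = {1, 2, 3, 4, 5}  B3 = {0, 1, 2, 3, 5}  B4 = {1, 2, 3, 5, 6}
Tree: B1–B2, B2–B3, B3–B4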